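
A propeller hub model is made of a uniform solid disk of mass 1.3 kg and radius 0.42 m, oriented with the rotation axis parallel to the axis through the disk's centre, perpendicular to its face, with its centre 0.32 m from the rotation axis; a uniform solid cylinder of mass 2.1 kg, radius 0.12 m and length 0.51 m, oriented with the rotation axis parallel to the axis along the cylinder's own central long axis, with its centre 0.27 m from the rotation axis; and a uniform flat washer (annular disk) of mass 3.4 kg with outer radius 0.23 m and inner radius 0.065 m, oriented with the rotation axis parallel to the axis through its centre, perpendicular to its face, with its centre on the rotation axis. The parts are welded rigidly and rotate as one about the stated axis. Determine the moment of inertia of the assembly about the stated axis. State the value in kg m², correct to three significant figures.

Solid disk: I_cm = (1/2)MR² = (1/2)(1.3)(0.42)² = 0.11466 kg m²; centre at d = 0.32 m, so I = I_cm + Md² gives I = 0.11466 + (1.3)(0.32)² = 0.24778 kg m².
Solid cylinder: I_cm = (1/2)MR² = (1/2)(2.1)(0.12)² = 0.01512 kg m²; centre at d = 0.27 m, so I = I_cm + Md² gives I = 0.01512 + (2.1)(0.27)² = 0.16821 kg m².
Annular disk: I_cm = (1/2)M(R²+r²) = (1/2)(3.4)[(0.23)² + (0.065)²] = 0.097113 kg m²; axis through the centre, so I = 0.097113 kg m².
Total I = 0.24778 + 0.16821 + 0.097113 = 0.5131 kg m².

0.513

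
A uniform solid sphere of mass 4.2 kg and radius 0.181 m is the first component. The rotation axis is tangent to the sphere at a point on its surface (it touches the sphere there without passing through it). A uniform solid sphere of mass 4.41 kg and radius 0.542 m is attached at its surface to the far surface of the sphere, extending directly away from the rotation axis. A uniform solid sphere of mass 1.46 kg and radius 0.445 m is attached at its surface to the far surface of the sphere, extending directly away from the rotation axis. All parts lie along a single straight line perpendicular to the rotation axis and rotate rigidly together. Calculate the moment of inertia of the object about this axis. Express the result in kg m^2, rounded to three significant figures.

Solid sphere: I_cm = (2/5)MR² = (2/5)(4.2)(0.181)² = 0.055038 kg m^2; centre at d = 0.181 m, so the parallel axis theorem gives I = 0.055038 + (4.2)(0.181)² = 0.19263 kg m^2.
Solid sphere: I_cm = (2/5)MR² = (2/5)(4.41)(0.542)² = 0.5182 kg m^2; centre at d = 0.181 + 0.181 + 0.542 = 0.904 m, so the parallel axis theorem gives I = 0.5182 + (4.41)(0.904)² = 4.1221 kg m^2.
Solid sphere: I_cm = (2/5)MR² = (2/5)(1.46)(0.445)² = 0.11565 kg m^2; centre at d = 0.181 + 0.181 + 0.542 + 0.542 + 0.445 = 1.891 m, so the parallel axis theorem gives I = 0.11565 + (1.46)(1.891)² = 5.3364 kg m^2.
Total I = 0.19263 + 4.1221 + 5.3364 = 9.6512 kg m^2.

9.65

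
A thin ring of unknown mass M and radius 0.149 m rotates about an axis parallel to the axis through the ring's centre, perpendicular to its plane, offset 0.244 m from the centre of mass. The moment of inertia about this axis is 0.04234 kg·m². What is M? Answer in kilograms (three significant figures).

I = I_cm + Md² = MR² + Md² = M·[1·(0.149)² + (0.244)²] = M·0.081737.
So M = 0.04234 / 0.081737 = 0.518 kg.

0.518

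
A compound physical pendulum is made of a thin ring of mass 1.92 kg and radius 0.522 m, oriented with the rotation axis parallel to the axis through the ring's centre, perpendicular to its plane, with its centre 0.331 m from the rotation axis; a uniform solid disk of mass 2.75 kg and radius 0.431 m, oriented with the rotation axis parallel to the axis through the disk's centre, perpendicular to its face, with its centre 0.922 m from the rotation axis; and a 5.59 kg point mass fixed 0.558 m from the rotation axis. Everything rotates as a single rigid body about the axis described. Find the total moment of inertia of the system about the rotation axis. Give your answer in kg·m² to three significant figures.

Thin ring: I_cm = MR² = (1.92)(0.522)² = 0.52317 kg·m²; centre at d = 0.331 m, so I = I_cm + Md² gives I = 0.52317 + (1.92)(0.331)² = 0.73353 kg·m².
Solid disk: I_cm = (1/2)MR² = (1/2)(2.75)(0.431)² = 0.25542 kg·m²; centre at d = 0.922 m, so I = I_cm + Md² gives I = 0.25542 + (2.75)(0.922)² = 2.5932 kg·m².
Point mass: I_cm = 0; centre at d = 0.558 m, so I = I_cm + Md² gives I = 0 + (5.59)(0.558)² = 1.7405 kg·m².
Total I = 0.73353 + 2.5932 + 1.7405 = 5.0672 kg·m².

5.07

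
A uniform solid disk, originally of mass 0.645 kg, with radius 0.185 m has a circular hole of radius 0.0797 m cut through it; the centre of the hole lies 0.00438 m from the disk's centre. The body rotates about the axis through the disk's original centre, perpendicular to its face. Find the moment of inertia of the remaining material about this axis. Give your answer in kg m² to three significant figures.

Unpierced body about its centre: I₀ = (1/2)MR² = (1/2)(0.645)(0.185)² = 0.011038 kg m².
The removed disk has mass m = M·(r/R)² = (0.645)(0.0797/0.185)² = 0.11971 kg (same uniform areal density).
Its moment of inertia about the rotation axis (parallel-axis theorem): I_hole = (1/2)mr² + md² = (1/2)(0.11971)(0.0797)² + (0.11971)(0.00438)² = 0.0003825 kg m².
Treating the hole as negative mass, I = I₀ − I_hole = 0.011038 − 0.0003825 = 0.010655 kg m².

0.0107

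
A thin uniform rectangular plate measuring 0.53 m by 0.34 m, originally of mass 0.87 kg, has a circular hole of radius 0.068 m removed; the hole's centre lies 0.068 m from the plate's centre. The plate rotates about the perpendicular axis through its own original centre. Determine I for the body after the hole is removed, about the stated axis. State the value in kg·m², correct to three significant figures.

0.0283

Unpierced body about its centre: I₀ = (1/12)M(a²+b²) = (1/12)(0.87)[(0.53)² + (0.34)²] = 0.028746 kg·m².
The removed disk has mass m = M·πr²/(ab) = (0.87)·π(0.068)²/(0.53·0.34) = 0.070135 kg (same uniform areal density).
Its moment of inertia about the rotation axis (parallel-axis theorem): I_hole = (1/2)mr² + md² = (1/2)(0.070135)(0.068)² + (0.070135)(0.068)² = 0.00048645 kg·m².
Treating the hole as negative mass, I = I₀ − I_hole = 0.028746 − 0.00048645 = 0.02826 kg·m².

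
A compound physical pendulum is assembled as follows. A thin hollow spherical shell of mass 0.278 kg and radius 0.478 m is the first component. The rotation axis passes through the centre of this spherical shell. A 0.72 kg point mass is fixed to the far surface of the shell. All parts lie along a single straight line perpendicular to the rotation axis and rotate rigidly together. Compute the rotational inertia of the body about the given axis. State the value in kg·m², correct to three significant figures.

Spherical shell: I_cm = (2/3)MR² = (2/3)(0.278)(0.478)² = 0.042346 kg·m²; axis through the centre, so I = 0.042346 kg·m².
Point mass: I_cm = 0; centre at d = 0.478 m, so I = I_cm + Md² gives I = 0 + (0.72)(0.478)² = 0.16451 kg·m².
Total I = 0.042346 + 0.16451 = 0.20685 kg·m².

0.207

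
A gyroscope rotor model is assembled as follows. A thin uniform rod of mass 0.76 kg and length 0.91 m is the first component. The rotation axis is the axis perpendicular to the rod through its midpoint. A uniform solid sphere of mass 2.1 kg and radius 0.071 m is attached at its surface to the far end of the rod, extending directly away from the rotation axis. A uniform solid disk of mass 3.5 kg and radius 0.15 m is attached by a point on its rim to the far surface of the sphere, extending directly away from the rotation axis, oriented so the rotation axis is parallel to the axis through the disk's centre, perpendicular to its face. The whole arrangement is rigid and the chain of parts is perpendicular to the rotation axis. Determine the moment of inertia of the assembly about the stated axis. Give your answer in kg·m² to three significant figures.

Thin rod: I_cm = (1/12)ML² = (1/12)(0.76)(0.91)² = 0.052446 kg·m²; axis through the centre, so I = 0.052446 kg·m².
Solid sphere: I_cm = (2/5)MR² = (2/5)(2.1)(0.071)² = 0.0042344 kg·m²; centre at d = 0.455 + 0.071 = 0.526 m, so the parallel axis theorem gives I = 0.0042344 + (2.1)(0.526)² = 0.58525 kg·m².
Solid disk: I_cm = (1/2)MR² = (1/2)(3.5)(0.15)² = 0.039375 kg·m²; centre at d = 0.455 + 0.071 + 0.071 + 0.15 = 0.747 m, so the parallel axis theorem gives I = 0.039375 + (3.5)(0.747)² = 1.9924 kg·m².
Total I = 0.052446 + 0.58525 + 1.9924 = 2.6301 kg·m².

2.63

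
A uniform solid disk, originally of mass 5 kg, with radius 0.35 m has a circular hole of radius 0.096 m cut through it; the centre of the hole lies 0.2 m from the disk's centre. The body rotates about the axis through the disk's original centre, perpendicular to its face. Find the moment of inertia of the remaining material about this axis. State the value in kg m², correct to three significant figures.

0.289

Unpierced body about its centre: I₀ = (1/2)MR² = (1/2)(5)(0.35)² = 0.30625 kg m².
The removed disk has mass m = M·(r/R)² = (5)(0.096/0.35)² = 0.37616 kg (same uniform areal density).
Its moment of inertia about the rotation axis (parallel-axis theorem): I_hole = (1/2)mr² + md² = (1/2)(0.37616)(0.096)² + (0.37616)(0.2)² = 0.01678 kg m².
Treating the hole as negative mass, I = I₀ − I_hole = 0.30625 − 0.01678 = 0.28947 kg m².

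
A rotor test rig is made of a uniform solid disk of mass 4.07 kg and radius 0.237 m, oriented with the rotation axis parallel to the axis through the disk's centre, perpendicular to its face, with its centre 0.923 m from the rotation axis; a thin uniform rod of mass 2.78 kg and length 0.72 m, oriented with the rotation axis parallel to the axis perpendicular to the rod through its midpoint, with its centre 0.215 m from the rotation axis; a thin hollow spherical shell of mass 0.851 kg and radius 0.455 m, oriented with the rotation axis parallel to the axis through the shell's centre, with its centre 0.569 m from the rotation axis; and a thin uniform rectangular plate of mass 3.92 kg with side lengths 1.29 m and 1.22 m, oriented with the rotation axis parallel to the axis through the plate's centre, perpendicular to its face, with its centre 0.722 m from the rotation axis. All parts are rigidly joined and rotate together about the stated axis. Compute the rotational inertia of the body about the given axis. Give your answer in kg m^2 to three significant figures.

7.30

Solid disk: I_cm = (1/2)MR² = (1/2)(4.07)(0.237)² = 0.1143 kg m^2; centre at d = 0.923 m, so I = I_cm + Md² gives I = 0.1143 + (4.07)(0.923)² = 3.5817 kg m^2.
Thin rod: I_cm = (1/12)ML² = (1/12)(2.78)(0.72)² = 0.1201 kg m^2; centre at d = 0.215 m, so I = I_cm + Md² gives I = 0.1201 + (2.78)(0.215)² = 0.2486 kg m^2.
Spherical shell: I_cm = (2/3)MR² = (2/3)(0.851)(0.455)² = 0.11745 kg m^2; centre at d = 0.569 m, so I = I_cm + Md² gives I = 0.11745 + (0.851)(0.569)² = 0.39297 kg m^2.
Rectangular plate: I_cm = (1/12)M(a²+b²) = (1/12)(3.92)[(1.29)² + (1.22)²] = 1.0298 kg m^2; centre at d = 0.722 m, so I = I_cm + Md² gives I = 1.0298 + (3.92)(0.722)² = 3.0732 kg m^2.
Total I = 3.5817 + 0.2486 + 0.39297 + 3.0732 = 7.2965 kg m^2.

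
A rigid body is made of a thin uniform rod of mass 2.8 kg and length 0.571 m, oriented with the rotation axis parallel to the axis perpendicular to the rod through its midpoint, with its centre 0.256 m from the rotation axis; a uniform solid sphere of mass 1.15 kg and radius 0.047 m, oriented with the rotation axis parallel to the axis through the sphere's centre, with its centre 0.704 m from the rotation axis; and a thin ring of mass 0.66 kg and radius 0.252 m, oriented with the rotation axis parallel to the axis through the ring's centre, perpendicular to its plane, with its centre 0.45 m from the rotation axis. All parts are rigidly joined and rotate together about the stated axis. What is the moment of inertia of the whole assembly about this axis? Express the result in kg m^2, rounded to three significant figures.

Thin rod: I_cm = (1/12)ML² = (1/12)(2.8)(0.571)² = 0.076076 kg m^2; centre at d = 0.256 m, so I = I_cm + Md² gives I = 0.076076 + (2.8)(0.256)² = 0.25958 kg m^2.
Solid sphere: I_cm = (2/5)MR² = (2/5)(1.15)(0.047)² = 0.0010161 kg m^2; centre at d = 0.704 m, so I = I_cm + Md² gives I = 0.0010161 + (1.15)(0.704)² = 0.57097 kg m^2.
Thin ring: I_cm = MR² = (0.66)(0.252)² = 0.041913 kg m^2; centre at d = 0.45 m, so I = I_cm + Md² gives I = 0.041913 + (0.66)(0.45)² = 0.17556 kg m^2.
Total I = 0.25958 + 0.57097 + 0.17556 = 1.0061 kg m^2.

1.01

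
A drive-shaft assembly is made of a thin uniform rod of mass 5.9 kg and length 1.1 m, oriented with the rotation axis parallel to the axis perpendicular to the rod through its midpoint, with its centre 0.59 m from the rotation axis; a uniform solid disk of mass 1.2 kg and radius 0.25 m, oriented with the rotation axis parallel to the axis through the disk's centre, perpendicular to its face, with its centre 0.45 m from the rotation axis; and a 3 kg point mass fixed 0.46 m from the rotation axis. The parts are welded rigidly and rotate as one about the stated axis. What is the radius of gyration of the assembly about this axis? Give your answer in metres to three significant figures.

0.594

Thin rod: I_cm = (1/12)ML² = (1/12)(5.9)(1.1)² = 0.59492 kg m²; centre at d = 0.59 m, so I = I_cm + Md² gives I = 0.59492 + (5.9)(0.59)² = 2.6487 kg m².
Solid disk: I_cm = (1/2)MR² = (1/2)(1.2)(0.25)² = 0.0375 kg m²; centre at d = 0.45 m, so I = I_cm + Md² gives I = 0.0375 + (1.2)(0.45)² = 0.2805 kg m².
Point mass: I_cm = 0; centre at d = 0.46 m, so I = I_cm + Md² gives I = 0 + (3)(0.46)² = 0.6348 kg m².
Total I = 3.564 kg m²; total mass M = 10.1 kg.
k = √(I/M) = √(3.564/10.1) = 0.59403 m.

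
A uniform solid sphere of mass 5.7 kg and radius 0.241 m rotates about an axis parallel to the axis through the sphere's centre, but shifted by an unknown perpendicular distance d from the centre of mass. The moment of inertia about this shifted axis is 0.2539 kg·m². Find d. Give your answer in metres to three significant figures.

0.146

About the centre-of-mass axis, I_cm = (2/5)MR² = (2/5)(5.7)(0.241)² = 0.13242 kg·m².
Parallel axis theorem: I = I_cm + Md², so Md² = 0.2539 − 0.13242 = 0.12148 kg·m².
d = √(0.12148 / 5.7) = 0.14598 m.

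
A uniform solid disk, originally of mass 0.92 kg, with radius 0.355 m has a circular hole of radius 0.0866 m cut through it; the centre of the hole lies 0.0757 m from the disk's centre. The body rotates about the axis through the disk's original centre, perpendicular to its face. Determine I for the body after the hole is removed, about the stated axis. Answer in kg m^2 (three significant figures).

Unpierced body about its centre: I₀ = (1/2)MR² = (1/2)(0.92)(0.355)² = 0.057972 kg m^2.
The removed disk has mass m = M·(r/R)² = (0.92)(0.0866/0.355)² = 0.054748 kg (same uniform areal density).
Its moment of inertia about the rotation axis (parallel-axis theorem): I_hole = (1/2)mr² + md² = (1/2)(0.054748)(0.0866)² + (0.054748)(0.0757)² = 0.00051902 kg m^2.
Treating the hole as negative mass, I = I₀ − I_hole = 0.057972 − 0.00051902 = 0.057452 kg m^2.

0.0575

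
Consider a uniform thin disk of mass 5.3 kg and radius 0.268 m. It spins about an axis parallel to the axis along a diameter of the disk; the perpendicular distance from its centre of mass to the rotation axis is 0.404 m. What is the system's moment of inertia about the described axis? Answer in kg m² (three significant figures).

I_cm = (1/4)MR² = (1/4)(5.3)(0.268)² = 0.095167 kg m²; centre at d = 0.404 m, so the parallel axis theorem gives I = 0.095167 + (5.3)(0.404)² = 0.96021 kg m².

0.960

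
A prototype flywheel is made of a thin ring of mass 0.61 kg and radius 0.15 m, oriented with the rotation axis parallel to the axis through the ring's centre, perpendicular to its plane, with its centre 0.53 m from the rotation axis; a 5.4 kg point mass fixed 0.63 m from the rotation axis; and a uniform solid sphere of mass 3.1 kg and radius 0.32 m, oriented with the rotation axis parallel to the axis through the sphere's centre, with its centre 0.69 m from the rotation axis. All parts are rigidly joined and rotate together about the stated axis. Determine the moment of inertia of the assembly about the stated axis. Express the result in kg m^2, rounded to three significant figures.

3.93

Thin ring: I_cm = MR² = (0.61)(0.15)² = 0.013725 kg m^2; centre at d = 0.53 m, so the parallel axis theorem gives I = 0.013725 + (0.61)(0.53)² = 0.18507 kg m^2.
Point mass: I_cm = 0; centre at d = 0.63 m, so the parallel axis theorem gives I = 0 + (5.4)(0.63)² = 2.1433 kg m^2.
Solid sphere: I_cm = (2/5)MR² = (2/5)(3.1)(0.32)² = 0.12698 kg m^2; centre at d = 0.69 m, so the parallel axis theorem gives I = 0.12698 + (3.1)(0.69)² = 1.6029 kg m^2.
Total I = 0.18507 + 2.1433 + 1.6029 = 3.9312 kg m^2.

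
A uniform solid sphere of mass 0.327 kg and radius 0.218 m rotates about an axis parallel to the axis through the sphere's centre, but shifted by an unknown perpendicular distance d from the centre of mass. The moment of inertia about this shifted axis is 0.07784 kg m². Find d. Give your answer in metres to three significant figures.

0.468

About the centre-of-mass axis, I_cm = (2/5)MR² = (2/5)(0.327)(0.218)² = 0.0062161 kg m².
Parallel axis theorem: I = I_cm + Md², so Md² = 0.07784 − 0.0062161 = 0.071624 kg m².
d = √(0.071624 / 0.327) = 0.46801 m.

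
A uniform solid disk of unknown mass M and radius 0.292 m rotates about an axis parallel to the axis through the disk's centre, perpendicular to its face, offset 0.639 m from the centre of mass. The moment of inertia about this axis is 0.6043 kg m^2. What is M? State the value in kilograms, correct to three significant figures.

1.34

I = I_cm + Md² = (1/2)MR² + Md² = M·[0.5·(0.292)² + (0.639)²] = M·0.45095.
So M = 0.6043 / 0.45095 = 1.3401 kg.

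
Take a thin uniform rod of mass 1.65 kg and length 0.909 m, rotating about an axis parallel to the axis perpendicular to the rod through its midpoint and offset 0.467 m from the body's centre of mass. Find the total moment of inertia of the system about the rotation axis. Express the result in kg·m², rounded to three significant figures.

I_cm = (1/12)ML² = (1/12)(1.65)(0.909)² = 0.11361 kg·m²; centre at d = 0.467 m, so I = I_cm + Md² gives I = 0.11361 + (1.65)(0.467)² = 0.47346 kg·m².

0.473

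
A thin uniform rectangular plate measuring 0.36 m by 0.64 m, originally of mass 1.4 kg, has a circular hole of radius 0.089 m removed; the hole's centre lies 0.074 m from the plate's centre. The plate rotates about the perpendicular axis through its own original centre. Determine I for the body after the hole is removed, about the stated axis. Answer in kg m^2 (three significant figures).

Unpierced body about its centre: I₀ = (1/12)M(a²+b²) = (1/12)(1.4)[(0.36)² + (0.64)²] = 0.062907 kg m^2.
The removed disk has mass m = M·πr²/(ab) = (1.4)·π(0.089)²/(0.36·0.64) = 0.15121 kg (same uniform areal density).
Its moment of inertia about the rotation axis (parallel-axis theorem): I_hole = (1/2)mr² + md² = (1/2)(0.15121)(0.089)² + (0.15121)(0.074)² = 0.0014269 kg m^2.
Treating the hole as negative mass, I = I₀ − I_hole = 0.062907 − 0.0014269 = 0.06148 kg m^2.

0.0615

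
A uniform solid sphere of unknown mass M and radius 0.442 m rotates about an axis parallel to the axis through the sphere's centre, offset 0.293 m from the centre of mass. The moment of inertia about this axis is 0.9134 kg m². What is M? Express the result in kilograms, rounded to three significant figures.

5.57

I = I_cm + Md² = (2/5)MR² + Md² = M·[0.4·(0.442)² + (0.293)²] = M·0.16399.
So M = 0.9134 / 0.16399 = 5.5697 kg.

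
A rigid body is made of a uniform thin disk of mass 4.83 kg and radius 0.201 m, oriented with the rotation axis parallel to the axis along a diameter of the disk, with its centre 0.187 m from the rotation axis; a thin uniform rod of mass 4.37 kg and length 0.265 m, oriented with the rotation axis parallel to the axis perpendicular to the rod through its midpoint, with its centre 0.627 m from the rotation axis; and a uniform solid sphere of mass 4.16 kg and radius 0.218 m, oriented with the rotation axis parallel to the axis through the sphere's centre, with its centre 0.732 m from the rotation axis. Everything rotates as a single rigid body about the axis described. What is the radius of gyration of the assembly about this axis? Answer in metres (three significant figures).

0.565

Thin disk: I_cm = (1/4)MR² = (1/4)(4.83)(0.201)² = 0.048784 kg m²; centre at d = 0.187 m, so the parallel axis theorem gives I = 0.048784 + (4.83)(0.187)² = 0.21768 kg m².
Thin rod: I_cm = (1/12)ML² = (1/12)(4.37)(0.265)² = 0.025574 kg m²; centre at d = 0.627 m, so the parallel axis theorem gives I = 0.025574 + (4.37)(0.627)² = 1.7435 kg m².
Solid sphere: I_cm = (2/5)MR² = (2/5)(4.16)(0.218)² = 0.07908 kg m²; centre at d = 0.732 m, so the parallel axis theorem gives I = 0.07908 + (4.16)(0.732)² = 2.3081 kg m².
Total I = 4.2693 kg m²; total mass M = 13.36 kg.
k = √(I/M) = √(4.2693/13.36) = 0.5653 m.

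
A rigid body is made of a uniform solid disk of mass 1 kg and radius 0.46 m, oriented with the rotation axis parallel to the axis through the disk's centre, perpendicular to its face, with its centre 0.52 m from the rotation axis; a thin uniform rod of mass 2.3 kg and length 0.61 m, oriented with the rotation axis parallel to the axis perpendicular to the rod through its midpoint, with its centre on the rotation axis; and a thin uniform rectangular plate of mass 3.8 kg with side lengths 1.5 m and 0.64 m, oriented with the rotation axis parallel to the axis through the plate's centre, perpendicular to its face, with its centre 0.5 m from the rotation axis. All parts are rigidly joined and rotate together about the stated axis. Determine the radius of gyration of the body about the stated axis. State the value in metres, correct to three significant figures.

0.562

Solid disk: I_cm = (1/2)MR² = (1/2)(1)(0.46)² = 0.1058 kg m^2; centre at d = 0.52 m, so I = I_cm + Md² gives I = 0.1058 + (1)(0.52)² = 0.3762 kg m^2.
Thin rod: I_cm = (1/12)ML² = (1/12)(2.3)(0.61)² = 0.071319 kg m^2; axis through the centre, so I = 0.071319 kg m^2.
Rectangular plate: I_cm = (1/12)M(a²+b²) = (1/12)(3.8)[(1.5)² + (0.64)²] = 0.84221 kg m^2; centre at d = 0.5 m, so I = I_cm + Md² gives I = 0.84221 + (3.8)(0.5)² = 1.7922 kg m^2.
Total I = 2.2397 kg m^2; total mass M = 7.1 kg.
k = √(I/M) = √(2.2397/7.1) = 0.56165 m.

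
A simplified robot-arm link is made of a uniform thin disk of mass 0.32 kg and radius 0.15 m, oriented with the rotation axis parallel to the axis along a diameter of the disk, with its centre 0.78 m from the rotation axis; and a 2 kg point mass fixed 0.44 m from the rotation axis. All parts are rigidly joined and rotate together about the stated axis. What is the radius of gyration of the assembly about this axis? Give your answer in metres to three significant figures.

Thin disk: I_cm = (1/4)MR² = (1/4)(0.32)(0.15)² = 0.0018 kg m^2; centre at d = 0.78 m, so the parallel axis theorem gives I = 0.0018 + (0.32)(0.78)² = 0.19649 kg m^2.
Point mass: I_cm = 0; centre at d = 0.44 m, so the parallel axis theorem gives I = 0 + (2)(0.44)² = 0.3872 kg m^2.
Total I = 0.58369 kg m^2; total mass M = 2.32 kg.
k = √(I/M) = √(0.58369/2.32) = 0.50159 m.

0.502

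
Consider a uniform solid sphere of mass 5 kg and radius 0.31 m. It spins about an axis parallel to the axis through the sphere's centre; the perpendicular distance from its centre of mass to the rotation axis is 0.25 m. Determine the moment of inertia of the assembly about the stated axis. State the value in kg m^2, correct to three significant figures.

I_cm = (2/5)MR² = (2/5)(5)(0.31)² = 0.1922 kg m^2; centre at d = 0.25 m, so the parallel axis theorem gives I = 0.1922 + (5)(0.25)² = 0.5047 kg m^2.

0.505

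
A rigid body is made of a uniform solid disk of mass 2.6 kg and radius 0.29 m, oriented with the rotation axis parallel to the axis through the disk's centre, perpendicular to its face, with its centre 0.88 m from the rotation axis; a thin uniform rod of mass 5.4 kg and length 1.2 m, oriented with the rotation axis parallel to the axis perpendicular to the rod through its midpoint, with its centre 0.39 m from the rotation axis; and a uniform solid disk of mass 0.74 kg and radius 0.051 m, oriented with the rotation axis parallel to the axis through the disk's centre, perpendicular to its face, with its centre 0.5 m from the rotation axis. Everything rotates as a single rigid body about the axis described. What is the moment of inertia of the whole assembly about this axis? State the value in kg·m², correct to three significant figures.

3.78

Solid disk: I_cm = (1/2)MR² = (1/2)(2.6)(0.29)² = 0.10933 kg·m²; centre at d = 0.88 m, so I = I_cm + Md² gives I = 0.10933 + (2.6)(0.88)² = 2.1228 kg·m².
Thin rod: I_cm = (1/12)ML² = (1/12)(5.4)(1.2)² = 0.648 kg·m²; centre at d = 0.39 m, so I = I_cm + Md² gives I = 0.648 + (5.4)(0.39)² = 1.4693 kg·m².
Solid disk: I_cm = (1/2)MR² = (1/2)(0.74)(0.051)² = 0.00096237 kg·m²; centre at d = 0.5 m, so I = I_cm + Md² gives I = 0.00096237 + (0.74)(0.5)² = 0.18596 kg·m².
Total I = 2.1228 + 1.4693 + 0.18596 = 3.7781 kg·m².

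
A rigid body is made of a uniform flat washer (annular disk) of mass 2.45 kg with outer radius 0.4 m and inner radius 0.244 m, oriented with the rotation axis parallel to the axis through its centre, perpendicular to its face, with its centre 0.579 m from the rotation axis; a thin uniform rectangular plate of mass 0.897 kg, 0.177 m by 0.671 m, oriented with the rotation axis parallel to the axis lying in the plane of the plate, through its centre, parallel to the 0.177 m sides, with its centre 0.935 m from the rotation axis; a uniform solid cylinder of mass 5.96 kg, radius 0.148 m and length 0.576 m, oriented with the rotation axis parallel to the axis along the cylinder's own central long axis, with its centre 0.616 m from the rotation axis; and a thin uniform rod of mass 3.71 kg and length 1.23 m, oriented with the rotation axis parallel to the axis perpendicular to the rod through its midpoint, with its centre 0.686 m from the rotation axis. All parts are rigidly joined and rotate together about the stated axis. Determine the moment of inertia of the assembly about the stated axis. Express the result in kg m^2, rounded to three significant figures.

Annular disk: I_cm = (1/2)M(R²+r²) = (1/2)(2.45)[(0.4)² + (0.244)²] = 0.26893 kg m^2; centre at d = 0.579 m, so the parallel axis theorem gives I = 0.26893 + (2.45)(0.579)² = 1.0903 kg m^2.
Rectangular plate: I_cm = (1/12)Mb² = (1/12)(0.897)(0.671)² = 0.033656 kg m^2; centre at d = 0.935 m, so the parallel axis theorem gives I = 0.033656 + (0.897)(0.935)² = 0.81784 kg m^2.
Solid cylinder: I_cm = (1/2)MR² = (1/2)(5.96)(0.148)² = 0.065274 kg m^2; centre at d = 0.616 m, so the parallel axis theorem gives I = 0.065274 + (5.96)(0.616)² = 2.3268 kg m^2.
Thin rod: I_cm = (1/12)ML² = (1/12)(3.71)(1.23)² = 0.46774 kg m^2; centre at d = 0.686 m, so the parallel axis theorem gives I = 0.46774 + (3.71)(0.686)² = 2.2136 kg m^2.
Total I = 1.0903 + 0.81784 + 2.3268 + 2.2136 = 6.4486 kg m^2.

6.45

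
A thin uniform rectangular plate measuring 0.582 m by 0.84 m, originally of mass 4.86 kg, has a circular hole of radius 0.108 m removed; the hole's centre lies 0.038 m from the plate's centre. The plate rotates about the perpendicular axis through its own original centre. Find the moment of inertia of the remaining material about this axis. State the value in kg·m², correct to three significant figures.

Unpierced body about its centre: I₀ = (1/12)M(a²+b²) = (1/12)(4.86)[(0.582)² + (0.84)²] = 0.42295 kg·m².
The removed disk has mass m = M·πr²/(ab) = (4.86)·π(0.108)²/(0.582·0.84) = 0.36428 kg (same uniform areal density).
Its moment of inertia about the rotation axis (parallel-axis theorem): I_hole = (1/2)mr² + md² = (1/2)(0.36428)(0.108)² + (0.36428)(0.038)² = 0.0026505 kg·m².
Treating the hole as negative mass, I = I₀ − I_hole = 0.42295 − 0.0026505 = 0.4203 kg·m².

0.420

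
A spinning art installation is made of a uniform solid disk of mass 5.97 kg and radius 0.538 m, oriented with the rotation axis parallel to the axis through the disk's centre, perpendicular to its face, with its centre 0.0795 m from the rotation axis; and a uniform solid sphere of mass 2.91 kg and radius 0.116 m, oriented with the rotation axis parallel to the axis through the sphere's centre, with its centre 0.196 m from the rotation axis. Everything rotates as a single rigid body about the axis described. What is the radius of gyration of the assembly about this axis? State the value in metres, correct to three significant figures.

0.340

Solid disk: I_cm = (1/2)MR² = (1/2)(5.97)(0.538)² = 0.86399 kg m²; centre at d = 0.0795 m, so the parallel axis theorem gives I = 0.86399 + (5.97)(0.0795)² = 0.90172 kg m².
Solid sphere: I_cm = (2/5)MR² = (2/5)(2.91)(0.116)² = 0.015663 kg m²; centre at d = 0.196 m, so the parallel axis theorem gives I = 0.015663 + (2.91)(0.196)² = 0.12745 kg m².
Total I = 1.0292 kg m²; total mass M = 8.88 kg.
k = √(I/M) = √(1.0292/8.88) = 0.34044 m.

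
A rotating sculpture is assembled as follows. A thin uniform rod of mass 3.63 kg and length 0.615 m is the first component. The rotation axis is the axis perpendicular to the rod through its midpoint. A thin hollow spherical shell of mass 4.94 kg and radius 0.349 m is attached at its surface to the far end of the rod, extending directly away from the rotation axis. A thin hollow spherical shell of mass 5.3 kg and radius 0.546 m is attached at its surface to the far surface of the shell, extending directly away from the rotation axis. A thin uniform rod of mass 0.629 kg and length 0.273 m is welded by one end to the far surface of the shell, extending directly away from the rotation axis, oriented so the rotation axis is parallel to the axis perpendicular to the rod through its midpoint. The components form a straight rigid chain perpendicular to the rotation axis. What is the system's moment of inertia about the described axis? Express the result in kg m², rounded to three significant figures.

Thin rod: I_cm = (1/12)ML² = (1/12)(3.63)(0.615)² = 0.11441 kg m²; axis through the centre, so I = 0.11441 kg m².
Spherical shell: I_cm = (2/3)MR² = (2/3)(4.94)(0.349)² = 0.40113 kg m²; centre at d = 0.3075 + 0.349 = 0.6565 m, so I = I_cm + Md² gives I = 0.40113 + (4.94)(0.6565)² = 2.5302 kg m².
Spherical shell: I_cm = (2/3)MR² = (2/3)(5.3)(0.546)² = 1.0533 kg m²; centre at d = 0.3075 + 0.349 + 0.349 + 0.546 = 1.5515 m, so I = I_cm + Md² gives I = 1.0533 + (5.3)(1.5515)² = 13.811 kg m².
Thin rod: I_cm = (1/12)ML² = (1/12)(0.629)(0.273)² = 0.0039066 kg m²; centre at d = 0.3075 + 0.349 + 0.349 + 0.546 + 0.546 + 0.1365 = 2.234 m, so I = I_cm + Md² gives I = 0.0039066 + (0.629)(2.234)² = 3.1431 kg m².
Total I = 0.11441 + 2.5302 + 13.811 + 3.1431 = 19.599 kg m².

19.6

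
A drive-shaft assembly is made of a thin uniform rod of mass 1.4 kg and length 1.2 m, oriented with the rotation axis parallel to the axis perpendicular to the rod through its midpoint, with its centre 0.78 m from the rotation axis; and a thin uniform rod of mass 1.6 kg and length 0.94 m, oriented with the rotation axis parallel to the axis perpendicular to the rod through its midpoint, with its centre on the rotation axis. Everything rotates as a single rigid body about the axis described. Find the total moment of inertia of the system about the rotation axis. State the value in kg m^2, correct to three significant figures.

Thin rod: I_cm = (1/12)ML² = (1/12)(1.4)(1.2)² = 0.168 kg m^2; centre at d = 0.78 m, so I = I_cm + Md² gives I = 0.168 + (1.4)(0.78)² = 1.0198 kg m^2.
Thin rod: I_cm = (1/12)ML² = (1/12)(1.6)(0.94)² = 0.11781 kg m^2; axis through the centre, so I = 0.11781 kg m^2.
Total I = 1.0198 + 0.11781 = 1.1376 kg m^2.

1.14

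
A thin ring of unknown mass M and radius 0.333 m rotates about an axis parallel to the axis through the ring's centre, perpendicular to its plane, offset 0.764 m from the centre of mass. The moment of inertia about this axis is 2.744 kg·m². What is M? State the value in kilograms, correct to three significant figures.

3.95

I = I_cm + Md² = MR² + Md² = M·[1·(0.333)² + (0.764)²] = M·0.69459.
So M = 2.744 / 0.69459 = 3.9506 kg.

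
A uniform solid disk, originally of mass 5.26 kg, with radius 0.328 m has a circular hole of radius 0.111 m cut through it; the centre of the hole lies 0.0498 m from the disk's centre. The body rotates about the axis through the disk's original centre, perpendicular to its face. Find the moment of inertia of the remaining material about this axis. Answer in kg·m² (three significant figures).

0.278

Unpierced body about its centre: I₀ = (1/2)MR² = (1/2)(5.26)(0.328)² = 0.28295 kg·m².
The removed disk has mass m = M·(r/R)² = (5.26)(0.111/0.328)² = 0.6024 kg (same uniform areal density).
Its moment of inertia about the rotation axis (parallel-axis theorem): I_hole = (1/2)mr² + md² = (1/2)(0.6024)(0.111)² + (0.6024)(0.0498)² = 0.005205 kg·m².
Treating the hole as negative mass, I = I₀ − I_hole = 0.28295 − 0.005205 = 0.27774 kg·m².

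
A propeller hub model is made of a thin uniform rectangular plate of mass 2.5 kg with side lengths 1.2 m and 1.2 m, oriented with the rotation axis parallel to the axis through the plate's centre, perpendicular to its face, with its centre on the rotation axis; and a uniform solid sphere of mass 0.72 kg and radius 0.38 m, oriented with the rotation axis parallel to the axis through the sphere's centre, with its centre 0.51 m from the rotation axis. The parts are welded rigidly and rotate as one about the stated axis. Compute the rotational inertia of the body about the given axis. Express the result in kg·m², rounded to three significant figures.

0.829

Rectangular plate: I_cm = (1/12)M(a²+b²) = (1/12)(2.5)[(1.2)² + (1.2)²] = 0.6 kg·m²; axis through the centre, so I = 0.6 kg·m².
Solid sphere: I_cm = (2/5)MR² = (2/5)(0.72)(0.38)² = 0.041587 kg·m²; centre at d = 0.51 m, so I = I_cm + Md² gives I = 0.041587 + (0.72)(0.51)² = 0.22886 kg·m².
Total I = 0.6 + 0.22886 = 0.82886 kg·m².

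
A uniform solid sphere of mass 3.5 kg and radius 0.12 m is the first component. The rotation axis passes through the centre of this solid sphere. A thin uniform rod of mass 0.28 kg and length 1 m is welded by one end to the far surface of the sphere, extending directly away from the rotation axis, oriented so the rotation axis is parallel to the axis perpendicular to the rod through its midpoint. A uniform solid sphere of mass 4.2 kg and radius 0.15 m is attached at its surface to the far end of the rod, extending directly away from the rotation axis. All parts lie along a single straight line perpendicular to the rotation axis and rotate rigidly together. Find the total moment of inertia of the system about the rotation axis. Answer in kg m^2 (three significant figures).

6.96

Solid sphere: I_cm = (2/5)MR² = (2/5)(3.5)(0.12)² = 0.02016 kg m^2; axis through the centre, so I = 0.02016 kg m^2.
Thin rod: I_cm = (1/12)ML² = (1/12)(0.28)(1)² = 0.023333 kg m^2; centre at d = 0.12 + 0.5 = 0.62 m, so the parallel axis theorem gives I = 0.023333 + (0.28)(0.62)² = 0.13097 kg m^2.
Solid sphere: I_cm = (2/5)MR² = (2/5)(4.2)(0.15)² = 0.0378 kg m^2; centre at d = 0.12 + 0.5 + 0.5 + 0.15 = 1.27 m, so the parallel axis theorem gives I = 0.0378 + (4.2)(1.27)² = 6.812 kg m^2.
Total I = 0.02016 + 0.13097 + 6.812 = 6.9631 kg m^2.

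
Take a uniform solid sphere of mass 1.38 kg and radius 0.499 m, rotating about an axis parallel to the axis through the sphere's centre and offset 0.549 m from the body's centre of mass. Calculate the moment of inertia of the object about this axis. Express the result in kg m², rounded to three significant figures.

I_cm = (2/5)MR² = (2/5)(1.38)(0.499)² = 0.13745 kg m²; centre at d = 0.549 m, so I = I_cm + Md² gives I = 0.13745 + (1.38)(0.549)² = 0.55338 kg m².

0.553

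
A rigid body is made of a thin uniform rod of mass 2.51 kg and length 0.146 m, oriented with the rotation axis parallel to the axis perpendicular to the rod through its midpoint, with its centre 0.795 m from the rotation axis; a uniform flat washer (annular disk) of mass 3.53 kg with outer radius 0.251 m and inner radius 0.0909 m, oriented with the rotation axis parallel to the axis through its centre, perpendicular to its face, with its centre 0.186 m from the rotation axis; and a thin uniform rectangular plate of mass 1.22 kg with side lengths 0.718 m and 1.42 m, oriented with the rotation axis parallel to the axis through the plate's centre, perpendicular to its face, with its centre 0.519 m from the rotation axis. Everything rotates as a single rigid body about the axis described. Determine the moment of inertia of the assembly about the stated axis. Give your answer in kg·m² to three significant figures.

Thin rod: I_cm = (1/12)ML² = (1/12)(2.51)(0.146)² = 0.0044586 kg·m²; centre at d = 0.795 m, so the parallel axis theorem gives I = 0.0044586 + (2.51)(0.795)² = 1.5908 kg·m².
Annular disk: I_cm = (1/2)M(R²+r²) = (1/2)(3.53)[(0.251)² + (0.0909)²] = 0.12578 kg·m²; centre at d = 0.186 m, so the parallel axis theorem gives I = 0.12578 + (3.53)(0.186)² = 0.2479 kg·m².
Rectangular plate: I_cm = (1/12)M(a²+b²) = (1/12)(1.22)[(0.718)² + (1.42)²] = 0.25741 kg·m²; centre at d = 0.519 m, so the parallel axis theorem gives I = 0.25741 + (1.22)(0.519)² = 0.58603 kg·m².
Total I = 1.5908 + 0.2479 + 0.58603 = 2.4248 kg·m².

2.42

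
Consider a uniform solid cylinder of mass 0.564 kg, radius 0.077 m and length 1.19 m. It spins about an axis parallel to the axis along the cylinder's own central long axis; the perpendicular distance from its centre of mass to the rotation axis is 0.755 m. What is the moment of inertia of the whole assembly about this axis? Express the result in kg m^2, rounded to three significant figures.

I_cm = (1/2)MR² = (1/2)(0.564)(0.077)² = 0.001672 kg m^2; centre at d = 0.755 m, so I = I_cm + Md² gives I = 0.001672 + (0.564)(0.755)² = 0.32317 kg m^2.

0.323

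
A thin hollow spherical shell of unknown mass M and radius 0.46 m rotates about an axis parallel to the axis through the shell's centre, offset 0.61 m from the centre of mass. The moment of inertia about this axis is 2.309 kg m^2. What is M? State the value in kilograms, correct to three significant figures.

I = I_cm + Md² = (2/3)MR² + Md² = M·[0.666667·(0.46)² + (0.61)²] = M·0.51317.
So M = 2.309 / 0.51317 = 4.4995 kg.

4.50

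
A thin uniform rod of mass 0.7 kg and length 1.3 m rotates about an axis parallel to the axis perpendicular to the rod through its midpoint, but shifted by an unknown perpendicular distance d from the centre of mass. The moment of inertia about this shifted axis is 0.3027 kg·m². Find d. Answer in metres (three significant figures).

0.540

About the centre-of-mass axis, I_cm = (1/12)ML² = (1/12)(0.7)(1.3)² = 0.098583 kg·m².
Parallel axis theorem: I = I_cm + Md², so Md² = 0.3027 − 0.098583 = 0.20412 kg·m².
d = √(0.20412 / 0.7) = 0.54 m.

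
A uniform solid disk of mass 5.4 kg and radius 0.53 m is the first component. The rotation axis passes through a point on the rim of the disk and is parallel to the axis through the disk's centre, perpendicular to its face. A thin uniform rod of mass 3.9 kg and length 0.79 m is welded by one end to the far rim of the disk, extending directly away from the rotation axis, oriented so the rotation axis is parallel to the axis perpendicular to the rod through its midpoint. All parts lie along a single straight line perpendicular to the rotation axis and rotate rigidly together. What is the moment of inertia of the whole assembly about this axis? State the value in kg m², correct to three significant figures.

10.7

Solid disk: I_cm = (1/2)MR² = (1/2)(5.4)(0.53)² = 0.75843 kg m²; centre at d = 0.53 m, so I = I_cm + Md² gives I = 0.75843 + (5.4)(0.53)² = 2.2753 kg m².
Thin rod: I_cm = (1/12)ML² = (1/12)(3.9)(0.79)² = 0.20283 kg m²; centre at d = 0.53 + 0.53 + 0.395 = 1.455 m, so I = I_cm + Md² gives I = 0.20283 + (3.9)(1.455)² = 8.4592 kg m².
Total I = 2.2753 + 8.4592 = 10.735 kg m².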